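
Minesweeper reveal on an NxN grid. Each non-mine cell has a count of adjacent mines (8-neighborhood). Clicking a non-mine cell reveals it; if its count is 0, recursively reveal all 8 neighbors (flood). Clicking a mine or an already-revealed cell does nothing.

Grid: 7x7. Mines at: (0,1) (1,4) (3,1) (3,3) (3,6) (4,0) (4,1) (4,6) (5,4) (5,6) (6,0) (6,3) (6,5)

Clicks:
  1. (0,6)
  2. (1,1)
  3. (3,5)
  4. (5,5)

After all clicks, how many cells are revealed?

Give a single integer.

Answer: 9

Derivation:
Click 1 (0,6) count=0: revealed 6 new [(0,5) (0,6) (1,5) (1,6) (2,5) (2,6)] -> total=6
Click 2 (1,1) count=1: revealed 1 new [(1,1)] -> total=7
Click 3 (3,5) count=2: revealed 1 new [(3,5)] -> total=8
Click 4 (5,5) count=4: revealed 1 new [(5,5)] -> total=9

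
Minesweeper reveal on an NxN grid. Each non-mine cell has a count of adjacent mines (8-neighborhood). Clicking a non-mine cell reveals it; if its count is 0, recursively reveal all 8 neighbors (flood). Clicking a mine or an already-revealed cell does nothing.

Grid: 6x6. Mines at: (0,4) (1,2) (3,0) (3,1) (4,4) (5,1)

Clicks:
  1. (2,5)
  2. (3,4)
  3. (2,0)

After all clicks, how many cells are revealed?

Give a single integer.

Click 1 (2,5) count=0: revealed 9 new [(1,3) (1,4) (1,5) (2,3) (2,4) (2,5) (3,3) (3,4) (3,5)] -> total=9
Click 2 (3,4) count=1: revealed 0 new [(none)] -> total=9
Click 3 (2,0) count=2: revealed 1 new [(2,0)] -> total=10

Answer: 10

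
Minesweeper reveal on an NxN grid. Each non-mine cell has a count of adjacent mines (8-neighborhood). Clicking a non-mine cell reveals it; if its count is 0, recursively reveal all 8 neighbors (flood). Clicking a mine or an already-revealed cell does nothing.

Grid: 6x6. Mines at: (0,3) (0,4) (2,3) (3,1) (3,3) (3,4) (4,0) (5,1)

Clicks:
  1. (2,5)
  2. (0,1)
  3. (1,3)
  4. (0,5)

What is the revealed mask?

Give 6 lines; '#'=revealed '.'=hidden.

Answer: ###..#
####..
###..#
......
......
......

Derivation:
Click 1 (2,5) count=1: revealed 1 new [(2,5)] -> total=1
Click 2 (0,1) count=0: revealed 9 new [(0,0) (0,1) (0,2) (1,0) (1,1) (1,2) (2,0) (2,1) (2,2)] -> total=10
Click 3 (1,3) count=3: revealed 1 new [(1,3)] -> total=11
Click 4 (0,5) count=1: revealed 1 new [(0,5)] -> total=12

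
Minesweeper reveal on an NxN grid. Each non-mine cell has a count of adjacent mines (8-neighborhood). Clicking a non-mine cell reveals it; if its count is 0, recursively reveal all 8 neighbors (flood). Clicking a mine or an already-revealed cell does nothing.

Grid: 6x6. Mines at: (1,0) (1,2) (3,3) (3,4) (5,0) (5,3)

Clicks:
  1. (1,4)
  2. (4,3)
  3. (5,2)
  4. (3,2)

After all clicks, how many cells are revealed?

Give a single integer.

Answer: 12

Derivation:
Click 1 (1,4) count=0: revealed 9 new [(0,3) (0,4) (0,5) (1,3) (1,4) (1,5) (2,3) (2,4) (2,5)] -> total=9
Click 2 (4,3) count=3: revealed 1 new [(4,3)] -> total=10
Click 3 (5,2) count=1: revealed 1 new [(5,2)] -> total=11
Click 4 (3,2) count=1: revealed 1 new [(3,2)] -> total=12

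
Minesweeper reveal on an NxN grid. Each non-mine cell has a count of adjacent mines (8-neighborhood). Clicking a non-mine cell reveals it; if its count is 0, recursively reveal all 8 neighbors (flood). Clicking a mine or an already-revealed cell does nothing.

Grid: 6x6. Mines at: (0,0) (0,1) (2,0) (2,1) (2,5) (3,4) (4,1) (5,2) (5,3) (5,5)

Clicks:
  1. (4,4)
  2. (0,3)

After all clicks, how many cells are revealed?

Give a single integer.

Click 1 (4,4) count=3: revealed 1 new [(4,4)] -> total=1
Click 2 (0,3) count=0: revealed 11 new [(0,2) (0,3) (0,4) (0,5) (1,2) (1,3) (1,4) (1,5) (2,2) (2,3) (2,4)] -> total=12

Answer: 12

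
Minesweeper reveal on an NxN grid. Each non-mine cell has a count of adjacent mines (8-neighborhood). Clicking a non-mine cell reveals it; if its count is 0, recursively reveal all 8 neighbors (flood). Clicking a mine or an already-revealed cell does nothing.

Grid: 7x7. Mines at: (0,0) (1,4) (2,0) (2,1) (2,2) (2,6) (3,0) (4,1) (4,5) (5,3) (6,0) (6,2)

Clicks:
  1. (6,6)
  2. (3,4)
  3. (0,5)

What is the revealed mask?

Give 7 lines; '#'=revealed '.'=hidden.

Click 1 (6,6) count=0: revealed 6 new [(5,4) (5,5) (5,6) (6,4) (6,5) (6,6)] -> total=6
Click 2 (3,4) count=1: revealed 1 new [(3,4)] -> total=7
Click 3 (0,5) count=1: revealed 1 new [(0,5)] -> total=8

Answer: .....#.
.......
.......
....#..
.......
....###
....###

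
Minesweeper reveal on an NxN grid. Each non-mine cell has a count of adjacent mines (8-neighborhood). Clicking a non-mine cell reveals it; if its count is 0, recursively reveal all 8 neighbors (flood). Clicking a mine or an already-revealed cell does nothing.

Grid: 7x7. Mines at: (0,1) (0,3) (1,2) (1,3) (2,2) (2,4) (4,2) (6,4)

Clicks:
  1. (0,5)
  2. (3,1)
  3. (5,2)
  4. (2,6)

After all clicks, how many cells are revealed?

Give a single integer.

Click 1 (0,5) count=0: revealed 22 new [(0,4) (0,5) (0,6) (1,4) (1,5) (1,6) (2,5) (2,6) (3,3) (3,4) (3,5) (3,6) (4,3) (4,4) (4,5) (4,6) (5,3) (5,4) (5,5) (5,6) (6,5) (6,6)] -> total=22
Click 2 (3,1) count=2: revealed 1 new [(3,1)] -> total=23
Click 3 (5,2) count=1: revealed 1 new [(5,2)] -> total=24
Click 4 (2,6) count=0: revealed 0 new [(none)] -> total=24

Answer: 24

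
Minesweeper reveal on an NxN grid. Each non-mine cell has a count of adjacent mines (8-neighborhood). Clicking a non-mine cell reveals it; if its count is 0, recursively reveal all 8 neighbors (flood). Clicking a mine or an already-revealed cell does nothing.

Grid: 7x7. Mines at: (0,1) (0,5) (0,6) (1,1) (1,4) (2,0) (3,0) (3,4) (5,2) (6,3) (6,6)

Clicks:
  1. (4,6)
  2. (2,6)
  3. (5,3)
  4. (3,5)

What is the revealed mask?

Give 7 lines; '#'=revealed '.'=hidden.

Answer: .......
.....##
.....##
.....##
.....##
...#.##
.......

Derivation:
Click 1 (4,6) count=0: revealed 10 new [(1,5) (1,6) (2,5) (2,6) (3,5) (3,6) (4,5) (4,6) (5,5) (5,6)] -> total=10
Click 2 (2,6) count=0: revealed 0 new [(none)] -> total=10
Click 3 (5,3) count=2: revealed 1 new [(5,3)] -> total=11
Click 4 (3,5) count=1: revealed 0 new [(none)] -> total=11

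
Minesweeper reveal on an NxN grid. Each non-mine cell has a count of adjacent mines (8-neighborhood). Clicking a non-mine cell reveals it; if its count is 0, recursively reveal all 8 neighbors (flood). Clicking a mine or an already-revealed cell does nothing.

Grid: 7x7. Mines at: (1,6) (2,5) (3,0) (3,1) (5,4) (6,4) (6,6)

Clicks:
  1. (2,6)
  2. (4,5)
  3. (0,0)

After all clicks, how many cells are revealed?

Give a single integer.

Answer: 25

Derivation:
Click 1 (2,6) count=2: revealed 1 new [(2,6)] -> total=1
Click 2 (4,5) count=1: revealed 1 new [(4,5)] -> total=2
Click 3 (0,0) count=0: revealed 23 new [(0,0) (0,1) (0,2) (0,3) (0,4) (0,5) (1,0) (1,1) (1,2) (1,3) (1,4) (1,5) (2,0) (2,1) (2,2) (2,3) (2,4) (3,2) (3,3) (3,4) (4,2) (4,3) (4,4)] -> total=25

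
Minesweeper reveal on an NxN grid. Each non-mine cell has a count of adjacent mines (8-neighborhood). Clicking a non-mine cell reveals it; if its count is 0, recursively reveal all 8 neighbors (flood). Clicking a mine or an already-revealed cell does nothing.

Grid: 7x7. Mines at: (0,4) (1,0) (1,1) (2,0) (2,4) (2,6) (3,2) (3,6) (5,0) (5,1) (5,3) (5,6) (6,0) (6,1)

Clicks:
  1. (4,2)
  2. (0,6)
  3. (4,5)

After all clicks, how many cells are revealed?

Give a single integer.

Answer: 6

Derivation:
Click 1 (4,2) count=3: revealed 1 new [(4,2)] -> total=1
Click 2 (0,6) count=0: revealed 4 new [(0,5) (0,6) (1,5) (1,6)] -> total=5
Click 3 (4,5) count=2: revealed 1 new [(4,5)] -> total=6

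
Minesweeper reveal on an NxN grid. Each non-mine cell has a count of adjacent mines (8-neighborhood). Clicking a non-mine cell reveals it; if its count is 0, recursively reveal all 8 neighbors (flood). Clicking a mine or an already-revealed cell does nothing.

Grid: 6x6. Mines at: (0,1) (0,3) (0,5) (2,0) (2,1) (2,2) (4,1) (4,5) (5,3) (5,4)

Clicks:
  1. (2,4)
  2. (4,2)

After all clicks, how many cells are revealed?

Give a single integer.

Answer: 10

Derivation:
Click 1 (2,4) count=0: revealed 9 new [(1,3) (1,4) (1,5) (2,3) (2,4) (2,5) (3,3) (3,4) (3,5)] -> total=9
Click 2 (4,2) count=2: revealed 1 new [(4,2)] -> total=10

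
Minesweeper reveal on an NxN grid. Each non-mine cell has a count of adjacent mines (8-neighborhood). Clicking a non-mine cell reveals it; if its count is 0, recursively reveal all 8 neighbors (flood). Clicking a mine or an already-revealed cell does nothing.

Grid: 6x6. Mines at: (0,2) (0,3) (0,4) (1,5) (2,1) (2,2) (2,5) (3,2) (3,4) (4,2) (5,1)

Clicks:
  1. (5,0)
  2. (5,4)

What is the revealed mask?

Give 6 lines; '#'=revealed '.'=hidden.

Click 1 (5,0) count=1: revealed 1 new [(5,0)] -> total=1
Click 2 (5,4) count=0: revealed 6 new [(4,3) (4,4) (4,5) (5,3) (5,4) (5,5)] -> total=7

Answer: ......
......
......
......
...###
#..###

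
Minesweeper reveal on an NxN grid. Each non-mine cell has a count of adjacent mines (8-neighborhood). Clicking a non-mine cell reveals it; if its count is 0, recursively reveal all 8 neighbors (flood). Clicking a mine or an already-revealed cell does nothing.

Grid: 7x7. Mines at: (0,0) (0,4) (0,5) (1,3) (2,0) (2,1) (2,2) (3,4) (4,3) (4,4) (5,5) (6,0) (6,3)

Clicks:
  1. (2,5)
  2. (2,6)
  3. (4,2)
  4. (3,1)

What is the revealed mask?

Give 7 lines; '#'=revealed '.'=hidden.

Click 1 (2,5) count=1: revealed 1 new [(2,5)] -> total=1
Click 2 (2,6) count=0: revealed 7 new [(1,5) (1,6) (2,6) (3,5) (3,6) (4,5) (4,6)] -> total=8
Click 3 (4,2) count=1: revealed 1 new [(4,2)] -> total=9
Click 4 (3,1) count=3: revealed 1 new [(3,1)] -> total=10

Answer: .......
.....##
.....##
.#...##
..#..##
.......
.......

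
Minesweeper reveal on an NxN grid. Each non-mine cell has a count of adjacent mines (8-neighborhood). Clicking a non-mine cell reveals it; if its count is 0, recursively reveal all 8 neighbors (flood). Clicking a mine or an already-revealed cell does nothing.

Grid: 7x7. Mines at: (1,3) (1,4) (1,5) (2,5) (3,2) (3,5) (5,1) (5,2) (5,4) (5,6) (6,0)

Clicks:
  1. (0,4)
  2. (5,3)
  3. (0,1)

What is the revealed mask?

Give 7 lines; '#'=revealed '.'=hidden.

Click 1 (0,4) count=3: revealed 1 new [(0,4)] -> total=1
Click 2 (5,3) count=2: revealed 1 new [(5,3)] -> total=2
Click 3 (0,1) count=0: revealed 13 new [(0,0) (0,1) (0,2) (1,0) (1,1) (1,2) (2,0) (2,1) (2,2) (3,0) (3,1) (4,0) (4,1)] -> total=15

Answer: ###.#..
###....
###....
##.....
##.....
...#...
.......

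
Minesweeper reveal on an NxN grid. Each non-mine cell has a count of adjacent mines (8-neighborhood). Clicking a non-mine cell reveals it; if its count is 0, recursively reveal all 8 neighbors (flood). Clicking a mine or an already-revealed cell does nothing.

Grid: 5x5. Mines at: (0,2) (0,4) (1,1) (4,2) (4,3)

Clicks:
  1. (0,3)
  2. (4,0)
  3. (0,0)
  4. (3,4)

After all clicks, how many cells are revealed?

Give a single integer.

Answer: 9

Derivation:
Click 1 (0,3) count=2: revealed 1 new [(0,3)] -> total=1
Click 2 (4,0) count=0: revealed 6 new [(2,0) (2,1) (3,0) (3,1) (4,0) (4,1)] -> total=7
Click 3 (0,0) count=1: revealed 1 new [(0,0)] -> total=8
Click 4 (3,4) count=1: revealed 1 new [(3,4)] -> total=9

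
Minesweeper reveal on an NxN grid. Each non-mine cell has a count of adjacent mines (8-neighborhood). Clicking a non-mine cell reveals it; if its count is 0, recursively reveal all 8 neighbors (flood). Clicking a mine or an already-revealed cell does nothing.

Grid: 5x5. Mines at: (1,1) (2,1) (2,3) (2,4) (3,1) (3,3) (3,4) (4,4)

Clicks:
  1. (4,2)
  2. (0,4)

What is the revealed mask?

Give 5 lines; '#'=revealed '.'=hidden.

Click 1 (4,2) count=2: revealed 1 new [(4,2)] -> total=1
Click 2 (0,4) count=0: revealed 6 new [(0,2) (0,3) (0,4) (1,2) (1,3) (1,4)] -> total=7

Answer: ..###
..###
.....
.....
..#..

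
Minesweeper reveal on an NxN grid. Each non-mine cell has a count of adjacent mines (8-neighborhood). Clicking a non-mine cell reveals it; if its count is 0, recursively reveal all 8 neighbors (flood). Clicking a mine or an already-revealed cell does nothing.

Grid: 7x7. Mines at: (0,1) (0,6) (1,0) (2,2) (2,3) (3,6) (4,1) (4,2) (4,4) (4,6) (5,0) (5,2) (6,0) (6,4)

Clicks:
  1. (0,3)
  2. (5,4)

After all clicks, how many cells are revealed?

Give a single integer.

Click 1 (0,3) count=0: revealed 8 new [(0,2) (0,3) (0,4) (0,5) (1,2) (1,3) (1,4) (1,5)] -> total=8
Click 2 (5,4) count=2: revealed 1 new [(5,4)] -> total=9

Answer: 9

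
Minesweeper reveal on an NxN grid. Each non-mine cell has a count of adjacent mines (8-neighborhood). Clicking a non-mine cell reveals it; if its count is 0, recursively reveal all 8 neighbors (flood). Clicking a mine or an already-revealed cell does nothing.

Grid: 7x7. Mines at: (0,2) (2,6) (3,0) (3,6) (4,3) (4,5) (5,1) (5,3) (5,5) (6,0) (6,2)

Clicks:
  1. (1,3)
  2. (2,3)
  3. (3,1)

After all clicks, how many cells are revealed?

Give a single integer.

Answer: 20

Derivation:
Click 1 (1,3) count=1: revealed 1 new [(1,3)] -> total=1
Click 2 (2,3) count=0: revealed 19 new [(0,3) (0,4) (0,5) (0,6) (1,1) (1,2) (1,4) (1,5) (1,6) (2,1) (2,2) (2,3) (2,4) (2,5) (3,1) (3,2) (3,3) (3,4) (3,5)] -> total=20
Click 3 (3,1) count=1: revealed 0 new [(none)] -> total=20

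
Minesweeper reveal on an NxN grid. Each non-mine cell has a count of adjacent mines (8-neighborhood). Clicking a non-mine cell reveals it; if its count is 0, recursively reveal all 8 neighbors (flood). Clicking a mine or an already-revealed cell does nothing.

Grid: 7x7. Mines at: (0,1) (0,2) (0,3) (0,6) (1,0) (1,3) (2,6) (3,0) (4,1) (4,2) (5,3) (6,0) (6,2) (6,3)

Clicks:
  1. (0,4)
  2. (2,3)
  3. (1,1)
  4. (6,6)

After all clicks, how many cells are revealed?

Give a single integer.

Answer: 19

Derivation:
Click 1 (0,4) count=2: revealed 1 new [(0,4)] -> total=1
Click 2 (2,3) count=1: revealed 1 new [(2,3)] -> total=2
Click 3 (1,1) count=3: revealed 1 new [(1,1)] -> total=3
Click 4 (6,6) count=0: revealed 16 new [(2,4) (2,5) (3,3) (3,4) (3,5) (3,6) (4,3) (4,4) (4,5) (4,6) (5,4) (5,5) (5,6) (6,4) (6,5) (6,6)] -> total=19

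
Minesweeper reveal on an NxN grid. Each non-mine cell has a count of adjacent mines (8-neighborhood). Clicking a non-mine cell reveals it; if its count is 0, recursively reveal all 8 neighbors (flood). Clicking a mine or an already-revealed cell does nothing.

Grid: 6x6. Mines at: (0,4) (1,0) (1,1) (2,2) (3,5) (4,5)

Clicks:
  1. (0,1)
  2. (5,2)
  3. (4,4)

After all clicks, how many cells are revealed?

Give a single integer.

Answer: 18

Derivation:
Click 1 (0,1) count=2: revealed 1 new [(0,1)] -> total=1
Click 2 (5,2) count=0: revealed 17 new [(2,0) (2,1) (3,0) (3,1) (3,2) (3,3) (3,4) (4,0) (4,1) (4,2) (4,3) (4,4) (5,0) (5,1) (5,2) (5,3) (5,4)] -> total=18
Click 3 (4,4) count=2: revealed 0 new [(none)] -> total=18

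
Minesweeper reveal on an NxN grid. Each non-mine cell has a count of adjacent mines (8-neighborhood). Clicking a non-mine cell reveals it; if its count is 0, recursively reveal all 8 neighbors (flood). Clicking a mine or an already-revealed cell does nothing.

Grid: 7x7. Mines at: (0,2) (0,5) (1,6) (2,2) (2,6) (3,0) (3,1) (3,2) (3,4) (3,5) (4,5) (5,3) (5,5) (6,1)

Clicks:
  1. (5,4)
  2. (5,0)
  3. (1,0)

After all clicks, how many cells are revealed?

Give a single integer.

Answer: 8

Derivation:
Click 1 (5,4) count=3: revealed 1 new [(5,4)] -> total=1
Click 2 (5,0) count=1: revealed 1 new [(5,0)] -> total=2
Click 3 (1,0) count=0: revealed 6 new [(0,0) (0,1) (1,0) (1,1) (2,0) (2,1)] -> total=8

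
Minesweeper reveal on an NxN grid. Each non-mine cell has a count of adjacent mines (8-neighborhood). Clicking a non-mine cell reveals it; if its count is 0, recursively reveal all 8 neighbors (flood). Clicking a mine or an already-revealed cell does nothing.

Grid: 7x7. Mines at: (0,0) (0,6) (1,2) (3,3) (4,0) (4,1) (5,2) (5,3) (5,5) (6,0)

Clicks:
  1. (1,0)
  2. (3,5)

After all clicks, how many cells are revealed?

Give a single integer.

Answer: 18

Derivation:
Click 1 (1,0) count=1: revealed 1 new [(1,0)] -> total=1
Click 2 (3,5) count=0: revealed 17 new [(0,3) (0,4) (0,5) (1,3) (1,4) (1,5) (1,6) (2,3) (2,4) (2,5) (2,6) (3,4) (3,5) (3,6) (4,4) (4,5) (4,6)] -> total=18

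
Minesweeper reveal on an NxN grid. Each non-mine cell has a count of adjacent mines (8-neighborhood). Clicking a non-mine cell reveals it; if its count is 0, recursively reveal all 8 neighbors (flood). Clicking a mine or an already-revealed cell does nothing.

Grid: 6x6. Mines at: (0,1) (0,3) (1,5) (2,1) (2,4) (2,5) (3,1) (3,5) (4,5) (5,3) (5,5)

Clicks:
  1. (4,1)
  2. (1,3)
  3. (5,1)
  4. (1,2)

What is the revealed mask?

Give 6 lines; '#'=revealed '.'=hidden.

Answer: ......
..##..
......
......
###...
###...

Derivation:
Click 1 (4,1) count=1: revealed 1 new [(4,1)] -> total=1
Click 2 (1,3) count=2: revealed 1 new [(1,3)] -> total=2
Click 3 (5,1) count=0: revealed 5 new [(4,0) (4,2) (5,0) (5,1) (5,2)] -> total=7
Click 4 (1,2) count=3: revealed 1 new [(1,2)] -> total=8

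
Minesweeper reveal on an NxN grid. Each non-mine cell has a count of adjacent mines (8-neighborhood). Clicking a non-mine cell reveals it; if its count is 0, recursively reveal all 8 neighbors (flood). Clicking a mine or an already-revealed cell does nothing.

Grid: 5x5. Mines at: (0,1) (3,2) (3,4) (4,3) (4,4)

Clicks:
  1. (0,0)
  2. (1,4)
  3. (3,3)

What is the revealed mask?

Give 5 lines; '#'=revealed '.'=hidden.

Answer: #.###
..###
..###
...#.
.....

Derivation:
Click 1 (0,0) count=1: revealed 1 new [(0,0)] -> total=1
Click 2 (1,4) count=0: revealed 9 new [(0,2) (0,3) (0,4) (1,2) (1,3) (1,4) (2,2) (2,3) (2,4)] -> total=10
Click 3 (3,3) count=4: revealed 1 new [(3,3)] -> total=11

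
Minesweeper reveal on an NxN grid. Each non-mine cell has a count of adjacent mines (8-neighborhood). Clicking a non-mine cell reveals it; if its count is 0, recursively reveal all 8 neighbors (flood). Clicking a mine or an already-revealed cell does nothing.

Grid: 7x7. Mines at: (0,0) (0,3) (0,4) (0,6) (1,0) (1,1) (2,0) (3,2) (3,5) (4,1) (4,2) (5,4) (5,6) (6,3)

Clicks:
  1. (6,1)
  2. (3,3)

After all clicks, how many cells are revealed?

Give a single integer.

Answer: 7

Derivation:
Click 1 (6,1) count=0: revealed 6 new [(5,0) (5,1) (5,2) (6,0) (6,1) (6,2)] -> total=6
Click 2 (3,3) count=2: revealed 1 new [(3,3)] -> total=7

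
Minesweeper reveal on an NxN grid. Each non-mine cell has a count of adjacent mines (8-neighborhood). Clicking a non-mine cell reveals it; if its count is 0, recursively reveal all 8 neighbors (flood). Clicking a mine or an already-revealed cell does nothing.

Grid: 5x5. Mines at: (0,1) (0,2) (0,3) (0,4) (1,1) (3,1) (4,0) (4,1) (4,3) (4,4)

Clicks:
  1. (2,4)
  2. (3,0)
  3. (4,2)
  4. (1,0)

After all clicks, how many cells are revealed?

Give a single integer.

Click 1 (2,4) count=0: revealed 9 new [(1,2) (1,3) (1,4) (2,2) (2,3) (2,4) (3,2) (3,3) (3,4)] -> total=9
Click 2 (3,0) count=3: revealed 1 new [(3,0)] -> total=10
Click 3 (4,2) count=3: revealed 1 new [(4,2)] -> total=11
Click 4 (1,0) count=2: revealed 1 new [(1,0)] -> total=12

Answer: 12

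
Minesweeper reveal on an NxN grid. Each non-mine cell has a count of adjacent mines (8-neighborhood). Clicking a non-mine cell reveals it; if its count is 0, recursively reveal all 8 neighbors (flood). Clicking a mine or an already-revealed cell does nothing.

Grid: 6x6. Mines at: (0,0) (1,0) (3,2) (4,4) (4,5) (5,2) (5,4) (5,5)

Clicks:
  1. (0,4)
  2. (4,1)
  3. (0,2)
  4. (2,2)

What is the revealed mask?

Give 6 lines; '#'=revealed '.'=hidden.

Answer: .#####
.#####
.#####
...###
.#....
......

Derivation:
Click 1 (0,4) count=0: revealed 18 new [(0,1) (0,2) (0,3) (0,4) (0,5) (1,1) (1,2) (1,3) (1,4) (1,5) (2,1) (2,2) (2,3) (2,4) (2,5) (3,3) (3,4) (3,5)] -> total=18
Click 2 (4,1) count=2: revealed 1 new [(4,1)] -> total=19
Click 3 (0,2) count=0: revealed 0 new [(none)] -> total=19
Click 4 (2,2) count=1: revealed 0 new [(none)] -> total=19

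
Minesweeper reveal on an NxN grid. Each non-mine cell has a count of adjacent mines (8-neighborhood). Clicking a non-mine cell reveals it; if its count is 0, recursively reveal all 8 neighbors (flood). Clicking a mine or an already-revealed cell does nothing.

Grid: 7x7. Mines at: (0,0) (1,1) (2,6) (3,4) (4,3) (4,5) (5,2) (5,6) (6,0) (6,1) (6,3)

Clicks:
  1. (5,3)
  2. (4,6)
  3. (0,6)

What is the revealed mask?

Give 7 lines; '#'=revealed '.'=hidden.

Answer: ..#####
..#####
..####.
.......
......#
...#...
.......

Derivation:
Click 1 (5,3) count=3: revealed 1 new [(5,3)] -> total=1
Click 2 (4,6) count=2: revealed 1 new [(4,6)] -> total=2
Click 3 (0,6) count=0: revealed 14 new [(0,2) (0,3) (0,4) (0,5) (0,6) (1,2) (1,3) (1,4) (1,5) (1,6) (2,2) (2,3) (2,4) (2,5)] -> total=16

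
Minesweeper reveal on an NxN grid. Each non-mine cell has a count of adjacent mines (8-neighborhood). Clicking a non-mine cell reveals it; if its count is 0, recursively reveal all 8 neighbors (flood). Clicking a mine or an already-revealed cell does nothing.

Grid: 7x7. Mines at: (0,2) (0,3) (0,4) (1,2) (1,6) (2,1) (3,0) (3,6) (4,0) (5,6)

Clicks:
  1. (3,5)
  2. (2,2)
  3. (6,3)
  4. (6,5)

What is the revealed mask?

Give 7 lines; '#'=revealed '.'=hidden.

Click 1 (3,5) count=1: revealed 1 new [(3,5)] -> total=1
Click 2 (2,2) count=2: revealed 1 new [(2,2)] -> total=2
Click 3 (6,3) count=0: revealed 27 new [(1,3) (1,4) (1,5) (2,3) (2,4) (2,5) (3,1) (3,2) (3,3) (3,4) (4,1) (4,2) (4,3) (4,4) (4,5) (5,0) (5,1) (5,2) (5,3) (5,4) (5,5) (6,0) (6,1) (6,2) (6,3) (6,4) (6,5)] -> total=29
Click 4 (6,5) count=1: revealed 0 new [(none)] -> total=29

Answer: .......
...###.
..####.
.#####.
.#####.
######.
######.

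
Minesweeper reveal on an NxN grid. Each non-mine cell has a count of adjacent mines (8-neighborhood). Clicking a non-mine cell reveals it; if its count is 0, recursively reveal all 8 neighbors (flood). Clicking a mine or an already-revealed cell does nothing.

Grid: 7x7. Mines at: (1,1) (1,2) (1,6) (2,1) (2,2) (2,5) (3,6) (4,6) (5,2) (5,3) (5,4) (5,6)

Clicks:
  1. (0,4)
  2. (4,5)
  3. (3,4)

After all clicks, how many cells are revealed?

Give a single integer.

Click 1 (0,4) count=0: revealed 6 new [(0,3) (0,4) (0,5) (1,3) (1,4) (1,5)] -> total=6
Click 2 (4,5) count=4: revealed 1 new [(4,5)] -> total=7
Click 3 (3,4) count=1: revealed 1 new [(3,4)] -> total=8

Answer: 8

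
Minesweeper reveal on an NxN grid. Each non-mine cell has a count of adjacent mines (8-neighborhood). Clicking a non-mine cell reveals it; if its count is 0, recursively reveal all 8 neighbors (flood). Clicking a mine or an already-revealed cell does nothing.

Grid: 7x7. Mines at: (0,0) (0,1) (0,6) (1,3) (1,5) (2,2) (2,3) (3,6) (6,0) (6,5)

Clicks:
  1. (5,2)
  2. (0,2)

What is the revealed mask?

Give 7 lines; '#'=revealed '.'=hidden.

Answer: ..#....
##.....
##.....
######.
######.
######.
.####..

Derivation:
Click 1 (5,2) count=0: revealed 26 new [(1,0) (1,1) (2,0) (2,1) (3,0) (3,1) (3,2) (3,3) (3,4) (3,5) (4,0) (4,1) (4,2) (4,3) (4,4) (4,5) (5,0) (5,1) (5,2) (5,3) (5,4) (5,5) (6,1) (6,2) (6,3) (6,4)] -> total=26
Click 2 (0,2) count=2: revealed 1 new [(0,2)] -> total=27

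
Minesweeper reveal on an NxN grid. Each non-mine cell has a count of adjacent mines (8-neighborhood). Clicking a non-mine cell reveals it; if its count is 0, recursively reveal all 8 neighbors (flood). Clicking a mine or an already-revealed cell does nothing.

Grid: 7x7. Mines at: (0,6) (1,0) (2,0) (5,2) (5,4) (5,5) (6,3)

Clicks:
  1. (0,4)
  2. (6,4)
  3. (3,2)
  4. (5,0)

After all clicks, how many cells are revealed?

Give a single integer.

Answer: 36

Derivation:
Click 1 (0,4) count=0: revealed 29 new [(0,1) (0,2) (0,3) (0,4) (0,5) (1,1) (1,2) (1,3) (1,4) (1,5) (1,6) (2,1) (2,2) (2,3) (2,4) (2,5) (2,6) (3,1) (3,2) (3,3) (3,4) (3,5) (3,6) (4,1) (4,2) (4,3) (4,4) (4,5) (4,6)] -> total=29
Click 2 (6,4) count=3: revealed 1 new [(6,4)] -> total=30
Click 3 (3,2) count=0: revealed 0 new [(none)] -> total=30
Click 4 (5,0) count=0: revealed 6 new [(3,0) (4,0) (5,0) (5,1) (6,0) (6,1)] -> total=36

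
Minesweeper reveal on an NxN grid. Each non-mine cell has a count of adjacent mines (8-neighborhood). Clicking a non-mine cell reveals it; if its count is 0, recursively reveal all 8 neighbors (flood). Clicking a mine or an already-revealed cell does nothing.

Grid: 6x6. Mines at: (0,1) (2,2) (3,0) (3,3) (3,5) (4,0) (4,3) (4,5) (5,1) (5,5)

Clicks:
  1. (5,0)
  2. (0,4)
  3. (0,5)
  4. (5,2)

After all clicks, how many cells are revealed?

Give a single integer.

Click 1 (5,0) count=2: revealed 1 new [(5,0)] -> total=1
Click 2 (0,4) count=0: revealed 11 new [(0,2) (0,3) (0,4) (0,5) (1,2) (1,3) (1,4) (1,5) (2,3) (2,4) (2,5)] -> total=12
Click 3 (0,5) count=0: revealed 0 new [(none)] -> total=12
Click 4 (5,2) count=2: revealed 1 new [(5,2)] -> total=13

Answer: 13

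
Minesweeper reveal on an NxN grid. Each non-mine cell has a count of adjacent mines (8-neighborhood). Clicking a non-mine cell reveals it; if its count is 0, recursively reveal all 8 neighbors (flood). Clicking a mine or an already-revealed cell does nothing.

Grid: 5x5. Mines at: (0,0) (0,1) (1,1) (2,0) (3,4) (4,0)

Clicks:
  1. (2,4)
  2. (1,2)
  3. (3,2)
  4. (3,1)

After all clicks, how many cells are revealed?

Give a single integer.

Answer: 11

Derivation:
Click 1 (2,4) count=1: revealed 1 new [(2,4)] -> total=1
Click 2 (1,2) count=2: revealed 1 new [(1,2)] -> total=2
Click 3 (3,2) count=0: revealed 9 new [(2,1) (2,2) (2,3) (3,1) (3,2) (3,3) (4,1) (4,2) (4,3)] -> total=11
Click 4 (3,1) count=2: revealed 0 new [(none)] -> total=11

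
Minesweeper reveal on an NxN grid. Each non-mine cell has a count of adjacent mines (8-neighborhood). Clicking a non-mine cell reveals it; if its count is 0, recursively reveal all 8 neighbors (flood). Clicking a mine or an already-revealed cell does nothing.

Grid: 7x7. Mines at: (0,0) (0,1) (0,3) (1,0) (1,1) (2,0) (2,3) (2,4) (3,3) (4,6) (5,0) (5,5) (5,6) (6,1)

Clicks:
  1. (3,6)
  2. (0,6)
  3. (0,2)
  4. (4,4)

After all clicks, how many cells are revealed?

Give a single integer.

Click 1 (3,6) count=1: revealed 1 new [(3,6)] -> total=1
Click 2 (0,6) count=0: revealed 9 new [(0,4) (0,5) (0,6) (1,4) (1,5) (1,6) (2,5) (2,6) (3,5)] -> total=10
Click 3 (0,2) count=3: revealed 1 new [(0,2)] -> total=11
Click 4 (4,4) count=2: revealed 1 new [(4,4)] -> total=12

Answer: 12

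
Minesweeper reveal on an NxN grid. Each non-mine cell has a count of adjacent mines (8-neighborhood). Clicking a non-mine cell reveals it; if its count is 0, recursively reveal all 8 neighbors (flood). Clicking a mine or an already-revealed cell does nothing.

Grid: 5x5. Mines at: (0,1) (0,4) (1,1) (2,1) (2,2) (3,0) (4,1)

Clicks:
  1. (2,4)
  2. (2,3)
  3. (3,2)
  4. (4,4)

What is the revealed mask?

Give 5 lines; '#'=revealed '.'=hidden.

Click 1 (2,4) count=0: revealed 10 new [(1,3) (1,4) (2,3) (2,4) (3,2) (3,3) (3,4) (4,2) (4,3) (4,4)] -> total=10
Click 2 (2,3) count=1: revealed 0 new [(none)] -> total=10
Click 3 (3,2) count=3: revealed 0 new [(none)] -> total=10
Click 4 (4,4) count=0: revealed 0 new [(none)] -> total=10

Answer: .....
...##
...##
..###
..###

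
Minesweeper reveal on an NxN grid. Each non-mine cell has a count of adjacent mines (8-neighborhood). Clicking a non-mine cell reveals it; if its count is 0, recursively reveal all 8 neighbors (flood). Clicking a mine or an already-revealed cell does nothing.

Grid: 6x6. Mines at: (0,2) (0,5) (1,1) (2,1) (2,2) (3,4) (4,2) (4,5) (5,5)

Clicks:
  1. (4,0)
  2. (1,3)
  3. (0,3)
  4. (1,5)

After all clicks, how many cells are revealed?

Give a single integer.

Click 1 (4,0) count=0: revealed 6 new [(3,0) (3,1) (4,0) (4,1) (5,0) (5,1)] -> total=6
Click 2 (1,3) count=2: revealed 1 new [(1,3)] -> total=7
Click 3 (0,3) count=1: revealed 1 new [(0,3)] -> total=8
Click 4 (1,5) count=1: revealed 1 new [(1,5)] -> total=9

Answer: 9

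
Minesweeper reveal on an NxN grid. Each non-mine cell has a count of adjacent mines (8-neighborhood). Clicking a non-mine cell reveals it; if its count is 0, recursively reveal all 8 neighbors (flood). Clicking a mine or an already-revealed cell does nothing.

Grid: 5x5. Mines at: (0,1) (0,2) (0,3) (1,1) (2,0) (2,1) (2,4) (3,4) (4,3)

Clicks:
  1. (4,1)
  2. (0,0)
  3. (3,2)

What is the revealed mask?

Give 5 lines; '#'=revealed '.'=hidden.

Click 1 (4,1) count=0: revealed 6 new [(3,0) (3,1) (3,2) (4,0) (4,1) (4,2)] -> total=6
Click 2 (0,0) count=2: revealed 1 new [(0,0)] -> total=7
Click 3 (3,2) count=2: revealed 0 new [(none)] -> total=7

Answer: #....
.....
.....
###..
###..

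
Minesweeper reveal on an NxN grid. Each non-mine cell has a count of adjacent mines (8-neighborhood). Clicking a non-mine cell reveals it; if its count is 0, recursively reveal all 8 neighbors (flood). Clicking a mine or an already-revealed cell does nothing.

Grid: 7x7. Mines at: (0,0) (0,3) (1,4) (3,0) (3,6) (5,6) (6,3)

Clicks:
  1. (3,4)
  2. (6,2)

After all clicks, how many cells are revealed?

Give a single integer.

Answer: 28

Derivation:
Click 1 (3,4) count=0: revealed 28 new [(1,1) (1,2) (1,3) (2,1) (2,2) (2,3) (2,4) (2,5) (3,1) (3,2) (3,3) (3,4) (3,5) (4,0) (4,1) (4,2) (4,3) (4,4) (4,5) (5,0) (5,1) (5,2) (5,3) (5,4) (5,5) (6,0) (6,1) (6,2)] -> total=28
Click 2 (6,2) count=1: revealed 0 new [(none)] -> total=28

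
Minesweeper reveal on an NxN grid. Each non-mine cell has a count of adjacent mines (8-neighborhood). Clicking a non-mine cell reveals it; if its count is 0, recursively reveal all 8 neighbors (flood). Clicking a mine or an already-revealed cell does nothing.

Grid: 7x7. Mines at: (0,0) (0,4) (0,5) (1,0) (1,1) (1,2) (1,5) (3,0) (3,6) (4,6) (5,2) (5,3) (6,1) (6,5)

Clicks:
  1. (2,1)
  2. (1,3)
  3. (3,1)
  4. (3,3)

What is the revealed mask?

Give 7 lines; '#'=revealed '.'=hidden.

Click 1 (2,1) count=4: revealed 1 new [(2,1)] -> total=1
Click 2 (1,3) count=2: revealed 1 new [(1,3)] -> total=2
Click 3 (3,1) count=1: revealed 1 new [(3,1)] -> total=3
Click 4 (3,3) count=0: revealed 13 new [(2,2) (2,3) (2,4) (2,5) (3,2) (3,3) (3,4) (3,5) (4,1) (4,2) (4,3) (4,4) (4,5)] -> total=16

Answer: .......
...#...
.#####.
.#####.
.#####.
.......
.......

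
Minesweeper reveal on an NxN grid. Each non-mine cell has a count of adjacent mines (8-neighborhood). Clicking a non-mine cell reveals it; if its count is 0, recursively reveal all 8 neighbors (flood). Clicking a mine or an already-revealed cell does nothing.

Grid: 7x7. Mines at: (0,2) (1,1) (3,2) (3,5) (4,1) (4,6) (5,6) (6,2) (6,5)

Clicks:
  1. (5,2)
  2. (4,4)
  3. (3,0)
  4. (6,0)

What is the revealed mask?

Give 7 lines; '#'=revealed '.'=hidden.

Click 1 (5,2) count=2: revealed 1 new [(5,2)] -> total=1
Click 2 (4,4) count=1: revealed 1 new [(4,4)] -> total=2
Click 3 (3,0) count=1: revealed 1 new [(3,0)] -> total=3
Click 4 (6,0) count=0: revealed 4 new [(5,0) (5,1) (6,0) (6,1)] -> total=7

Answer: .......
.......
.......
#......
....#..
###....
##.....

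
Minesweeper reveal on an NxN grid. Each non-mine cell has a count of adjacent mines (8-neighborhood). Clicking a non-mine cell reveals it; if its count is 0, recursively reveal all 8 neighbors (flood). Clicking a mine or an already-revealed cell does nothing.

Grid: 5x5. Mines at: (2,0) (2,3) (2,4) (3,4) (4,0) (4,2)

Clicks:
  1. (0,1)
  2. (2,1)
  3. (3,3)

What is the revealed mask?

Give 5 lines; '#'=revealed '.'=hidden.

Answer: #####
#####
.#...
...#.
.....

Derivation:
Click 1 (0,1) count=0: revealed 10 new [(0,0) (0,1) (0,2) (0,3) (0,4) (1,0) (1,1) (1,2) (1,3) (1,4)] -> total=10
Click 2 (2,1) count=1: revealed 1 new [(2,1)] -> total=11
Click 3 (3,3) count=4: revealed 1 new [(3,3)] -> total=12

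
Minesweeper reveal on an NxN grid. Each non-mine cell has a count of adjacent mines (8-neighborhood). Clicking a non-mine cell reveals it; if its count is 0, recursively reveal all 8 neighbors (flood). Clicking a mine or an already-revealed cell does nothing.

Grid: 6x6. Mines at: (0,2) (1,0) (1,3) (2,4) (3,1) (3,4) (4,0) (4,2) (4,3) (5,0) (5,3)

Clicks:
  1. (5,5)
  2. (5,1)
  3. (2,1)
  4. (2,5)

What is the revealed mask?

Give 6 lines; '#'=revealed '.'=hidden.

Click 1 (5,5) count=0: revealed 4 new [(4,4) (4,5) (5,4) (5,5)] -> total=4
Click 2 (5,1) count=3: revealed 1 new [(5,1)] -> total=5
Click 3 (2,1) count=2: revealed 1 new [(2,1)] -> total=6
Click 4 (2,5) count=2: revealed 1 new [(2,5)] -> total=7

Answer: ......
......
.#...#
......
....##
.#..##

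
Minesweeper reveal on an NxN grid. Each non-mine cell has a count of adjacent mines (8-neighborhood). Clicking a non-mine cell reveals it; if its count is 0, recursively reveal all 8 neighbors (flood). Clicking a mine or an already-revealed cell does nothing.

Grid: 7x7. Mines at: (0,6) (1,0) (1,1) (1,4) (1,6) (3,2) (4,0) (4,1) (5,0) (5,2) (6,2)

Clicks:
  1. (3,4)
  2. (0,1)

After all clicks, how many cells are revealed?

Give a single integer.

Click 1 (3,4) count=0: revealed 20 new [(2,3) (2,4) (2,5) (2,6) (3,3) (3,4) (3,5) (3,6) (4,3) (4,4) (4,5) (4,6) (5,3) (5,4) (5,5) (5,6) (6,3) (6,4) (6,5) (6,6)] -> total=20
Click 2 (0,1) count=2: revealed 1 new [(0,1)] -> total=21

Answer: 21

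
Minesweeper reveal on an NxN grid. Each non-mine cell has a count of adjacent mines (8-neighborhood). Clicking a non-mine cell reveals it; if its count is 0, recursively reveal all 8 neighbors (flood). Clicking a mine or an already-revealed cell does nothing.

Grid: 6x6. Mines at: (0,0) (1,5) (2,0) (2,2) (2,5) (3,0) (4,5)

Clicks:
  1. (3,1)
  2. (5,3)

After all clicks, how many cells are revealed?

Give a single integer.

Answer: 14

Derivation:
Click 1 (3,1) count=3: revealed 1 new [(3,1)] -> total=1
Click 2 (5,3) count=0: revealed 13 new [(3,2) (3,3) (3,4) (4,0) (4,1) (4,2) (4,3) (4,4) (5,0) (5,1) (5,2) (5,3) (5,4)] -> total=14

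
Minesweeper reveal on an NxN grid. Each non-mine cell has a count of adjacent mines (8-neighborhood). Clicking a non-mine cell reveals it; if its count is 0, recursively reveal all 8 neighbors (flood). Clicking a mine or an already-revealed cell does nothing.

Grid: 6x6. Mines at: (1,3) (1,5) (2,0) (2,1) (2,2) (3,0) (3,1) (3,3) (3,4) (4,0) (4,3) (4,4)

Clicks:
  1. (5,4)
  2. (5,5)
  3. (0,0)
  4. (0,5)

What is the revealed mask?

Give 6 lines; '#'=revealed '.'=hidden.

Answer: ###..#
###...
......
......
......
....##

Derivation:
Click 1 (5,4) count=2: revealed 1 new [(5,4)] -> total=1
Click 2 (5,5) count=1: revealed 1 new [(5,5)] -> total=2
Click 3 (0,0) count=0: revealed 6 new [(0,0) (0,1) (0,2) (1,0) (1,1) (1,2)] -> total=8
Click 4 (0,5) count=1: revealed 1 new [(0,5)] -> total=9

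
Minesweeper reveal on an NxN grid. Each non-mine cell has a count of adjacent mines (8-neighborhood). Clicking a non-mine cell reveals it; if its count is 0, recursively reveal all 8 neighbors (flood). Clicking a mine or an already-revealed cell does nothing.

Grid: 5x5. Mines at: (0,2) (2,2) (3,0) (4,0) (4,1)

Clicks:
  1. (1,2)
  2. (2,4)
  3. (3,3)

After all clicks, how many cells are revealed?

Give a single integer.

Click 1 (1,2) count=2: revealed 1 new [(1,2)] -> total=1
Click 2 (2,4) count=0: revealed 12 new [(0,3) (0,4) (1,3) (1,4) (2,3) (2,4) (3,2) (3,3) (3,4) (4,2) (4,3) (4,4)] -> total=13
Click 3 (3,3) count=1: revealed 0 new [(none)] -> total=13

Answer: 13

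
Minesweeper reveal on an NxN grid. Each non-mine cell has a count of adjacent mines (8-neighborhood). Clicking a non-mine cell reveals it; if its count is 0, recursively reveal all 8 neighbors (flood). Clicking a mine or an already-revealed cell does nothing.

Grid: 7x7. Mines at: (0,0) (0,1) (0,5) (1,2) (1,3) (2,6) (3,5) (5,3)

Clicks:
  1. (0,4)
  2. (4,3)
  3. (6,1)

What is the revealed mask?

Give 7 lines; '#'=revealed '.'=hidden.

Answer: ....#..
##.....
#####..
#####..
#####..
###....
###....

Derivation:
Click 1 (0,4) count=2: revealed 1 new [(0,4)] -> total=1
Click 2 (4,3) count=1: revealed 1 new [(4,3)] -> total=2
Click 3 (6,1) count=0: revealed 22 new [(1,0) (1,1) (2,0) (2,1) (2,2) (2,3) (2,4) (3,0) (3,1) (3,2) (3,3) (3,4) (4,0) (4,1) (4,2) (4,4) (5,0) (5,1) (5,2) (6,0) (6,1) (6,2)] -> total=24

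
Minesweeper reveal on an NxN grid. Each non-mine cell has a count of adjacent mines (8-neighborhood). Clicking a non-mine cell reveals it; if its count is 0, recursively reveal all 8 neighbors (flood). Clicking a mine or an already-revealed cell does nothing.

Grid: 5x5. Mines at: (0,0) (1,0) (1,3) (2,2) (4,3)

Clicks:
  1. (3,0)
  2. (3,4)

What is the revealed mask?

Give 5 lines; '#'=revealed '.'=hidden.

Answer: .....
.....
##...
###.#
###..

Derivation:
Click 1 (3,0) count=0: revealed 8 new [(2,0) (2,1) (3,0) (3,1) (3,2) (4,0) (4,1) (4,2)] -> total=8
Click 2 (3,4) count=1: revealed 1 new [(3,4)] -> total=9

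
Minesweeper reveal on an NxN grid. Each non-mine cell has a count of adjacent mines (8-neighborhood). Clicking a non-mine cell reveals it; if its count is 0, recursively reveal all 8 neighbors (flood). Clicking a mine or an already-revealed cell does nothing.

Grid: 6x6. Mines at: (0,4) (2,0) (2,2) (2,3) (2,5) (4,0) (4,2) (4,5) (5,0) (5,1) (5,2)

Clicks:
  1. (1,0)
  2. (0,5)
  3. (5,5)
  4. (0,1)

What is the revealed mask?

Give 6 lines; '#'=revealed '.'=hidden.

Click 1 (1,0) count=1: revealed 1 new [(1,0)] -> total=1
Click 2 (0,5) count=1: revealed 1 new [(0,5)] -> total=2
Click 3 (5,5) count=1: revealed 1 new [(5,5)] -> total=3
Click 4 (0,1) count=0: revealed 7 new [(0,0) (0,1) (0,2) (0,3) (1,1) (1,2) (1,3)] -> total=10

Answer: ####.#
####..
......
......
......
.....#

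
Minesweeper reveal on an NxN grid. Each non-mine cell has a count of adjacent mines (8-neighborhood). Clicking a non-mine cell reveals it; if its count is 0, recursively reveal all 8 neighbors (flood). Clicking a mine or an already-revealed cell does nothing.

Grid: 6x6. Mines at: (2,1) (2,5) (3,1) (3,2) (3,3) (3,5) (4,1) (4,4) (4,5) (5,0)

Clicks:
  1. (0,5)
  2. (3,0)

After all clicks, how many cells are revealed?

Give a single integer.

Click 1 (0,5) count=0: revealed 15 new [(0,0) (0,1) (0,2) (0,3) (0,4) (0,5) (1,0) (1,1) (1,2) (1,3) (1,4) (1,5) (2,2) (2,3) (2,4)] -> total=15
Click 2 (3,0) count=3: revealed 1 new [(3,0)] -> total=16

Answer: 16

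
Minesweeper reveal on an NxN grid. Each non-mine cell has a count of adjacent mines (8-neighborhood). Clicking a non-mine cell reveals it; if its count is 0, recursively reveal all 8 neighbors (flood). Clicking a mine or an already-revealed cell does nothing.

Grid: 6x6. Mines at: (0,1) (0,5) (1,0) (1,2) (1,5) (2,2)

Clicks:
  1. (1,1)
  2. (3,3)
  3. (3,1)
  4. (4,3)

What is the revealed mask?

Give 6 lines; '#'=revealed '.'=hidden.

Click 1 (1,1) count=4: revealed 1 new [(1,1)] -> total=1
Click 2 (3,3) count=1: revealed 1 new [(3,3)] -> total=2
Click 3 (3,1) count=1: revealed 1 new [(3,1)] -> total=3
Click 4 (4,3) count=0: revealed 21 new [(2,0) (2,1) (2,3) (2,4) (2,5) (3,0) (3,2) (3,4) (3,5) (4,0) (4,1) (4,2) (4,3) (4,4) (4,5) (5,0) (5,1) (5,2) (5,3) (5,4) (5,5)] -> total=24

Answer: ......
.#....
##.###
######
######
######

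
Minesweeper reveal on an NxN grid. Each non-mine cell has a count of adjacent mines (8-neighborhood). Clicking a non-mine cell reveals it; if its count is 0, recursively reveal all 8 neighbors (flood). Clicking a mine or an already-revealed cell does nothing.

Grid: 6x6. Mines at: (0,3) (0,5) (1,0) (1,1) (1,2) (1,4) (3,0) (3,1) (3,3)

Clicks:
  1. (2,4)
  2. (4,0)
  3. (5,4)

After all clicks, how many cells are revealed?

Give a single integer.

Click 1 (2,4) count=2: revealed 1 new [(2,4)] -> total=1
Click 2 (4,0) count=2: revealed 1 new [(4,0)] -> total=2
Click 3 (5,4) count=0: revealed 14 new [(2,5) (3,4) (3,5) (4,1) (4,2) (4,3) (4,4) (4,5) (5,0) (5,1) (5,2) (5,3) (5,4) (5,5)] -> total=16

Answer: 16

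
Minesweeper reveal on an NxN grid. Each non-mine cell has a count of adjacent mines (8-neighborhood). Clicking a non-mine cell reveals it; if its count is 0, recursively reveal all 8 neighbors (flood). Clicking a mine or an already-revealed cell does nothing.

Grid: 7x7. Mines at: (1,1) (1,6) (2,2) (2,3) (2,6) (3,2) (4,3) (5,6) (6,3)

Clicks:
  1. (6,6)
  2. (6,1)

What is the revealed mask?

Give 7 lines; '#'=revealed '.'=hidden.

Answer: .......
.......
##.....
##.....
###....
###....
###...#

Derivation:
Click 1 (6,6) count=1: revealed 1 new [(6,6)] -> total=1
Click 2 (6,1) count=0: revealed 13 new [(2,0) (2,1) (3,0) (3,1) (4,0) (4,1) (4,2) (5,0) (5,1) (5,2) (6,0) (6,1) (6,2)] -> total=14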